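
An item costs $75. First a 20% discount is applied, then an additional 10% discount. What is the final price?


First discount:
20% of $75 = $15
Price after first discount:
$75 - $15 = $60
Second discount:
10% of $60 = $6
Final price:
$60 - $6 = $54

$54


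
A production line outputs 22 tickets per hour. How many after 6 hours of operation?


Production rate: 22 tickets per hour
Time: 6 hours
Total: 22 x 6 = 132 tickets

132 tickets


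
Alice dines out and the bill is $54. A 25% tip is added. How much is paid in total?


Calculate the tip:
25% of $54 = $13.50
Add tip to meal cost:
$54 + $13.50 = $67.50

$67.50


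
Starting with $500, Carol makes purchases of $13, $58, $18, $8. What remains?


Add up expenses:
$13 + $58 + $18 + $8 = $97
Subtract from budget:
$500 - $97 = $403

$403


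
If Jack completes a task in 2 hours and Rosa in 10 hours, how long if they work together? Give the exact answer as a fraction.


Jack's rate: 1/2 of the job per hour
Rosa's rate: 1/10 of the job per hour
Combined rate: 1/2 + 1/10 = 3/5 per hour
Time = 1 / (3/5) = 5/3 hours (≈ 1.67 hours)

5/3 hours


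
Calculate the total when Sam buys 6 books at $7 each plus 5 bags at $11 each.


Cost of books:
6 x $7 = $42
Cost of bags:
5 x $11 = $55
Add both:
$42 + $55 = $97

$97


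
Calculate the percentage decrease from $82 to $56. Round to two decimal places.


Find the absolute change:
|56 - 82| = 26
Divide by original and multiply by 100:
26 / 82 x 100 = 31.7073...% ≈ 31.71%

31.71%


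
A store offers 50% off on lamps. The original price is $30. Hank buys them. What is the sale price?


Calculate the discount amount:
50% of $30 = $15
Subtract from original:
$30 - $15 = $15

$15


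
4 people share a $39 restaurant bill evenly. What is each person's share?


Total bill: $39
Number of people: 4
Each pays: $39 / 4 = $9.75

$9.75


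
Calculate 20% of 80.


Convert percentage to decimal:
20% = 0.2
Multiply:
80 x 0.2 = 16

16


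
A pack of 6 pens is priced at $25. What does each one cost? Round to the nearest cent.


Total cost: $25
Number of items: 6
Unit price: $25 / 6 = $4.1666... ≈ $4.17

$4.17


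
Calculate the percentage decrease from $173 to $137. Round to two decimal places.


Find the absolute change:
|137 - 173| = 36
Divide by original and multiply by 100:
36 / 173 x 100 = 20.8092...% ≈ 20.81%

20.81%


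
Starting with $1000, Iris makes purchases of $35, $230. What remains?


Add up expenses:
$35 + $230 = $265
Subtract from budget:
$1000 - $265 = $735

$735


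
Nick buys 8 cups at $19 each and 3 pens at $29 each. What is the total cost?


Cost of cups:
8 x $19 = $152
Cost of pens:
3 x $29 = $87
Add both:
$152 + $87 = $239

$239


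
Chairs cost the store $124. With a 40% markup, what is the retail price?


Calculate the markup amount:
40% of $124 = $49.60
Add to cost:
$124 + $49.60 = $173.60

$173.60


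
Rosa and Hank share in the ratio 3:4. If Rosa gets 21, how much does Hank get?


Find the multiplier:
21 / 3 = 7
Apply to Hank's share:
4 x 7 = 28

28


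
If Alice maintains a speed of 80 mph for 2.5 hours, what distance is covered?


Use the formula: distance = speed x time
Speed = 80 mph, Time = 2.5 hours
80 x 2.5 = 200 miles

200 miles


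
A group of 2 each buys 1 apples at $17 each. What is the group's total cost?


Cost per person:
1 x $17 = $17
Group total:
2 x $17 = $34

$34


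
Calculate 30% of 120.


Convert percentage to decimal:
30% = 0.3
Multiply:
120 x 0.3 = 36

36


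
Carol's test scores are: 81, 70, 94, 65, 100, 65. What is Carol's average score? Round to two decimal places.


Add the scores:
81 + 70 + 94 + 65 + 100 + 65 = 475
Divide by the number of tests:
475 / 6 = 79.1666... ≈ 79.17

79.17


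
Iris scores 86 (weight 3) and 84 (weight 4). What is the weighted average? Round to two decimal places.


Weighted sum:
3 x 86 + 4 x 84 = 594
Total weight:
3 + 4 = 7
Weighted average:
594 / 7 = 84.8571... ≈ 84.86

84.86


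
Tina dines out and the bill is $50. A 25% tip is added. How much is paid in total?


Calculate the tip:
25% of $50 = $12.50
Add tip to meal cost:
$50 + $12.50 = $62.50

$62.50


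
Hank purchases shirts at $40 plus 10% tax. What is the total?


Calculate the tax:
10% of $40 = $4
Add tax to price:
$40 + $4 = $44

$44


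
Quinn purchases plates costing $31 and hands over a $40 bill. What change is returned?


Start with the amount paid:
$40
Subtract the price:
$40 - $31 = $9

$9


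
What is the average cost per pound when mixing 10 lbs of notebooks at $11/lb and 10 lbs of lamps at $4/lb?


Cost of notebooks:
10 x $11 = $110
Cost of lamps:
10 x $4 = $40
Total cost: $110 + $40 = $150
Total weight: 20 lbs
Average: $150 / 20 = $7.50/lb

$7.50/lb


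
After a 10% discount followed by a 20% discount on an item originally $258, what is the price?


First discount:
10% of $258 = $25.80
Price after first discount:
$258 - $25.80 = $232.20
Second discount:
20% of $232.20 = $46.44
Final price:
$232.20 - $46.44 = $185.76

$185.76


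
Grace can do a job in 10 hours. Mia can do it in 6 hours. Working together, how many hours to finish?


Grace's rate: 1/10 of the job per hour
Mia's rate: 1/6 of the job per hour
Combined rate: 1/10 + 1/6 = 4/15 per hour
Time = 1 / (4/15) = 15/4 = 3.75 hours

3.75 hours


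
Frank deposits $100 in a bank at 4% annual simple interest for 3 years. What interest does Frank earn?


Use the formula I = P x R x T / 100
P x R x T = 100 x 4 x 3 = 1200
I = 1200 / 100 = $12

$12


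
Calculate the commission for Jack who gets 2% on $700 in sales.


Convert rate to decimal:
2% = 0.02
Multiply by sales:
$700 x 0.02 = $14

$14


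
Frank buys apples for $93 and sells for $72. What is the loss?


Selling price = $72
Cost price = $93
Loss = cost price - selling price:
Loss = $93 - $72 = $21

$21


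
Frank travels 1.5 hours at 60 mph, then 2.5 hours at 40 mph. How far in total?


Leg 1 distance:
60 x 1.5 = 90 miles
Leg 2 distance:
40 x 2.5 = 100 miles
Total distance:
90 + 100 = 190 miles

190 miles


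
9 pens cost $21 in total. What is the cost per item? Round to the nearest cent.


Total cost: $21
Number of items: 9
Unit price: $21 / 9 = $2.3333... ≈ $2.33

$2.33


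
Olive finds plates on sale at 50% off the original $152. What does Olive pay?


Calculate the discount amount:
50% of $152 = $76
Subtract from original:
$152 - $76 = $76

$76


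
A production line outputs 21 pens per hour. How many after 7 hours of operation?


Production rate: 21 pens per hour
Time: 7 hours
Total: 21 x 7 = 147 pens

147 pens


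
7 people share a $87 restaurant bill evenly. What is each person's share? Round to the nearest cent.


Total bill: $87
Number of people: 7
Each pays: $87 / 7 = $12.4285... ≈ $12.43

$12.43


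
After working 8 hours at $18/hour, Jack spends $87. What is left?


Calculate earnings:
8 x $18 = $144
Subtract spending:
$144 - $87 = $57

$57


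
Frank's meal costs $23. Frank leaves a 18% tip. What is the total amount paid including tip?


Calculate the tip:
18% of $23 = $4.14
Add tip to meal cost:
$23 + $4.14 = $27.14

$27.14


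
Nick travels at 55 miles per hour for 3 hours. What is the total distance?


Use the formula: distance = speed x time
Speed = 55 mph, Time = 3 hours
55 x 3 = 165 miles

165 miles


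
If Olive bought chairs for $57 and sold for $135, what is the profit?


Selling price = $135
Cost price = $57
Profit = selling price - cost price:
Profit = $135 - $57 = $78

$78


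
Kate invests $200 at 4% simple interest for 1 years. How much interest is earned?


Use the formula I = P x R x T / 100
P x R x T = 200 x 4 x 1 = 800
I = 800 / 100 = $8

$8


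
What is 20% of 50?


Convert percentage to decimal:
20% = 0.2
Multiply:
50 x 0.2 = 10

10


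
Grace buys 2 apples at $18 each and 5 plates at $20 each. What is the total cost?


Cost of apples:
2 x $18 = $36
Cost of plates:
5 x $20 = $100
Add both:
$36 + $100 = $136

$136


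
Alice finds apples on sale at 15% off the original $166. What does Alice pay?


Calculate the discount amount:
15% of $166 = $24.90
Subtract from original:
$166 - $24.90 = $141.10

$141.10


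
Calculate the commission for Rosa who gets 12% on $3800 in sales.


Convert rate to decimal:
12% = 0.12
Multiply by sales:
$3800 x 0.12 = $456

$456


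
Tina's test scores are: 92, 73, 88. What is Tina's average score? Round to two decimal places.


Add the scores:
92 + 73 + 88 = 253
Divide by the number of tests:
253 / 3 = 84.3333... ≈ 84.33

84.33


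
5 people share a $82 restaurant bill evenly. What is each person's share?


Total bill: $82
Number of people: 5
Each pays: $82 / 5 = $16.40

$16.40


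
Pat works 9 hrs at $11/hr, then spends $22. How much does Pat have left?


Calculate earnings:
9 x $11 = $99
Subtract spending:
$99 - $22 = $77

$77


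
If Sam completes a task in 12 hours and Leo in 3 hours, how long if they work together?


Sam's rate: 1/12 of the job per hour
Leo's rate: 1/3 of the job per hour
Combined rate: 1/12 + 1/3 = 5/12 per hour
Time = 1 / (5/12) = 12/5 = 2.4 hours

2.4 hours


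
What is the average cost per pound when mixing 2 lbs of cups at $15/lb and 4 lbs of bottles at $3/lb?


Cost of cups:
2 x $15 = $30
Cost of bottles:
4 x $3 = $12
Total cost: $30 + $12 = $42
Total weight: 6 lbs
Average: $42 / 6 = $7/lb

$7/lb


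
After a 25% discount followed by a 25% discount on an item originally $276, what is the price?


First discount:
25% of $276 = $69
Price after first discount:
$276 - $69 = $207
Second discount:
25% of $207 = $51.75
Final price:
$207 - $51.75 = $155.25

$155.25


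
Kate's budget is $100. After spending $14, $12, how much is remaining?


Add up expenses:
$14 + $12 = $26
Subtract from budget:
$100 - $26 = $74

$74


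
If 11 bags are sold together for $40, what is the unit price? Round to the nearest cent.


Total cost: $40
Number of items: 11
Unit price: $40 / 11 = $3.6363... ≈ $3.64

$3.64


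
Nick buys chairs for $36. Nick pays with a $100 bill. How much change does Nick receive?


Start with the amount paid:
$100
Subtract the price:
$100 - $36 = $64

$64


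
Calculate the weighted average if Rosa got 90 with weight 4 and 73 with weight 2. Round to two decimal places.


Weighted sum:
4 x 90 + 2 x 73 = 506
Total weight:
4 + 2 = 6
Weighted average:
506 / 6 = 84.3333... ≈ 84.33

84.33


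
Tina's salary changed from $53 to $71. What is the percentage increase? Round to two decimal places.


Find the absolute change:
|71 - 53| = 18
Divide by original and multiply by 100:
18 / 53 x 100 = 33.9622...% ≈ 33.96%

33.96%


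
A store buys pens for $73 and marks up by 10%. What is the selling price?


Calculate the markup amount:
10% of $73 = $7.30
Add to cost:
$73 + $7.30 = $80.30

$80.30


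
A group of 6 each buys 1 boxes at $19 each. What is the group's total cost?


Cost per person:
1 x $19 = $19
Group total:
6 x $19 = $114

$114


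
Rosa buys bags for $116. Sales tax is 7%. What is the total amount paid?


Calculate the tax:
7% of $116 = $8.12
Add tax to price:
$116 + $8.12 = $124.12

$124.12


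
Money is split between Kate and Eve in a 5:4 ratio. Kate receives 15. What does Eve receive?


Find the multiplier:
15 / 5 = 3
Apply to Eve's share:
4 x 3 = 12

12


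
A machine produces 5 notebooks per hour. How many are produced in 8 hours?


Production rate: 5 notebooks per hour
Time: 8 hours
Total: 5 x 8 = 40 notebooks

40 notebooks


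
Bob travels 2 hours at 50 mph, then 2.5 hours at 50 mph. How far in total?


Leg 1 distance:
50 x 2 = 100 miles
Leg 2 distance:
50 x 2.5 = 125 miles
Total distance:
100 + 125 = 225 miles

225 miles


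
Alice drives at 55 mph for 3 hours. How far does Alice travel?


Use the formula: distance = speed x time
Speed = 55 mph, Time = 3 hours
55 x 3 = 165 miles

165 miles


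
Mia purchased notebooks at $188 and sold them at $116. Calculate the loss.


Selling price = $116
Cost price = $188
Loss = cost price - selling price:
Loss = $188 - $116 = $72

$72


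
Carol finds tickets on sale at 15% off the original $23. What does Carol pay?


Calculate the discount amount:
15% of $23 = $3.45
Subtract from original:
$23 - $3.45 = $19.55

$19.55


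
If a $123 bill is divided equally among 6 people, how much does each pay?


Total bill: $123
Number of people: 6
Each pays: $123 / 6 = $20.50

$20.50


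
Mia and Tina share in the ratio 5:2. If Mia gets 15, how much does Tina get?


Find the multiplier:
15 / 5 = 3
Apply to Tina's share:
2 x 3 = 6

6


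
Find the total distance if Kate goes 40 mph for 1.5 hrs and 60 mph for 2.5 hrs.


Leg 1 distance:
40 x 1.5 = 60 miles
Leg 2 distance:
60 x 2.5 = 150 miles
Total distance:
60 + 150 = 210 miles

210 miles


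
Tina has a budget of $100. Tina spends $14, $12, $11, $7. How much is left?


Add up expenses:
$14 + $12 + $11 + $7 = $44
Subtract from budget:
$100 - $44 = $56

$56


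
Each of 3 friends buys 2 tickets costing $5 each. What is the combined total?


Cost per person:
2 x $5 = $10
Group total:
3 x $10 = $30

$30


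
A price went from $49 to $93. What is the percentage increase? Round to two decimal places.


Find the absolute change:
|93 - 49| = 44
Divide by original and multiply by 100:
44 / 49 x 100 = 89.7959...% ≈ 89.8%

89.8%


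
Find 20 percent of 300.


Convert percentage to decimal:
20% = 0.2
Multiply:
300 x 0.2 = 60

60


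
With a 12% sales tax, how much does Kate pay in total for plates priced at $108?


Calculate the tax:
12% of $108 = $12.96
Add tax to price:
$108 + $12.96 = $120.96

$120.96


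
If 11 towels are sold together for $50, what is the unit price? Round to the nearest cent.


Total cost: $50
Number of items: 11
Unit price: $50 / 11 = $4.5454... ≈ $4.55

$4.55


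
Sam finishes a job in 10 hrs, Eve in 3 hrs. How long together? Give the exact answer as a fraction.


Sam's rate: 1/10 of the job per hour
Eve's rate: 1/3 of the job per hour
Combined rate: 1/10 + 1/3 = 13/30 per hour
Time = 1 / (13/30) = 30/13 hours (≈ 2.31 hours)

30/13 hours


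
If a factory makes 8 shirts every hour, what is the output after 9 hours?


Production rate: 8 shirts per hour
Time: 9 hours
Total: 8 x 9 = 72 shirts

72 shirts


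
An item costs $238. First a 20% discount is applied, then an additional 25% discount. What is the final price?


First discount:
20% of $238 = $47.60
Price after first discount:
$238 - $47.60 = $190.40
Second discount:
25% of $190.40 = $47.60
Final price:
$190.40 - $47.60 = $142.80

$142.80


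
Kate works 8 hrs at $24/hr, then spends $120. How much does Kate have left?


Calculate earnings:
8 x $24 = $192
Subtract spending:
$192 - $120 = $72

$72


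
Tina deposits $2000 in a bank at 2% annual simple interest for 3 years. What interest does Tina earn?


Use the formula I = P x R x T / 100
P x R x T = 2000 x 2 x 3 = 12000
I = 12000 / 100 = $120

$120


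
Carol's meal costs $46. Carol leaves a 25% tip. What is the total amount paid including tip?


Calculate the tip:
25% of $46 = $11.50
Add tip to meal cost:
$46 + $11.50 = $57.50

$57.50


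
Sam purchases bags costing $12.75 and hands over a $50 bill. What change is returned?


Start with the amount paid:
$50
Subtract the price:
$50 - $12.75 = $37.25

$37.25


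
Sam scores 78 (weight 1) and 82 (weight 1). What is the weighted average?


Weighted sum:
1 x 78 + 1 x 82 = 160
Total weight:
1 + 1 = 2
Weighted average:
160 / 2 = 80

80


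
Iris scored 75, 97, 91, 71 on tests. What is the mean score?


Add the scores:
75 + 97 + 91 + 71 = 334
Divide by the number of tests:
334 / 4 = 83.5

83.5


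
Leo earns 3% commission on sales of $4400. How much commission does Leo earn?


Convert rate to decimal:
3% = 0.03
Multiply by sales:
$4400 x 0.03 = $132

$132


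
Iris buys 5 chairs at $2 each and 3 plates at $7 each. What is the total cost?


Cost of chairs:
5 x $2 = $10
Cost of plates:
3 x $7 = $21
Add both:
$10 + $21 = $31

$31


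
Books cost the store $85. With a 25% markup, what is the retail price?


Calculate the markup amount:
25% of $85 = $21.25
Add to cost:
$85 + $21.25 = $106.25

$106.25


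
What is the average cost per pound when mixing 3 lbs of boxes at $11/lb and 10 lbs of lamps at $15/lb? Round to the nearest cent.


Cost of boxes:
3 x $11 = $33
Cost of lamps:
10 x $15 = $150
Total cost: $33 + $150 = $183
Total weight: 13 lbs
Average: $183 / 13 = $14.0769... ≈ $14.08/lb

$14.08/lb


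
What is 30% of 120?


Convert percentage to decimal:
30% = 0.3
Multiply:
120 x 0.3 = 36

36


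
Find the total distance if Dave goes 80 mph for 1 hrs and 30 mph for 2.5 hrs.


Leg 1 distance:
80 x 1 = 80 miles
Leg 2 distance:
30 x 2.5 = 75 miles
Total distance:
80 + 75 = 155 miles

155 miles


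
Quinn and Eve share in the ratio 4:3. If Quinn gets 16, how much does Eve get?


Find the multiplier:
16 / 4 = 4
Apply to Eve's share:
3 x 4 = 12

12


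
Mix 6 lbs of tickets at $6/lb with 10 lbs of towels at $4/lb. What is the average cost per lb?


Cost of tickets:
6 x $6 = $36
Cost of towels:
10 x $4 = $40
Total cost: $36 + $40 = $76
Total weight: 16 lbs
Average: $76 / 16 = $4.75/lb

$4.75/lb


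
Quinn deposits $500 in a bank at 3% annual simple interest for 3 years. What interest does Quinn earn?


Use the formula I = P x R x T / 100
P x R x T = 500 x 3 x 3 = 4500
I = 4500 / 100 = $45

$45


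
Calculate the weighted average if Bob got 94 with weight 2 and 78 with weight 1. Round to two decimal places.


Weighted sum:
2 x 94 + 1 x 78 = 266
Total weight:
2 + 1 = 3
Weighted average:
266 / 3 = 88.6666... ≈ 88.67

88.67


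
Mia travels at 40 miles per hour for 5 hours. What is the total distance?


Use the formula: distance = speed x time
Speed = 40 mph, Time = 5 hours
40 x 5 = 200 miles

200 miles


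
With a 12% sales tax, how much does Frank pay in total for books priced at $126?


Calculate the tax:
12% of $126 = $15.12
Add tax to price:
$126 + $15.12 = $141.12

$141.12


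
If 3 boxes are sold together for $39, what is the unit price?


Total cost: $39
Number of items: 3
Unit price: $39 / 3 = $13

$13


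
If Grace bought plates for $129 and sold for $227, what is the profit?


Selling price = $227
Cost price = $129
Profit = selling price - cost price:
Profit = $227 - $129 = $98

$98


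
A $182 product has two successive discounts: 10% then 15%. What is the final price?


First discount:
10% of $182 = $18.20
Price after first discount:
$182 - $18.20 = $163.80
Second discount:
15% of $163.80 = $24.57
Final price:
$163.80 - $24.57 = $139.23

$139.23


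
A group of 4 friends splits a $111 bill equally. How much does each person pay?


Total bill: $111
Number of people: 4
Each pays: $111 / 4 = $27.75

$27.75


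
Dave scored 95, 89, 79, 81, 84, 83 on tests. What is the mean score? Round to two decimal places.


Add the scores:
95 + 89 + 79 + 81 + 84 + 83 = 511
Divide by the number of tests:
511 / 6 = 85.1666... ≈ 85.17

85.17


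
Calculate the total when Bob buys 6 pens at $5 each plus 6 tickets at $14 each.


Cost of pens:
6 x $5 = $30
Cost of tickets:
6 x $14 = $84
Add both:
$30 + $84 = $114

$114


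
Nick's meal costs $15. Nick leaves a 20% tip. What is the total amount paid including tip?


Calculate the tip:
20% of $15 = $3
Add tip to meal cost:
$15 + $3 = $18

$18


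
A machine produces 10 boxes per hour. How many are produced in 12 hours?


Production rate: 10 boxes per hour
Time: 12 hours
Total: 10 x 12 = 120 boxes

120 boxes


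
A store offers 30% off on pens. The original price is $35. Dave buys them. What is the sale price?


Calculate the discount amount:
30% of $35 = $10.50
Subtract from original:
$35 - $10.50 = $24.50

$24.50


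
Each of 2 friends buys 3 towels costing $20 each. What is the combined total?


Cost per person:
3 x $20 = $60
Group total:
2 x $60 = $120

$120


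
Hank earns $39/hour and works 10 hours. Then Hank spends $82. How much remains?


Calculate earnings:
10 x $39 = $390
Subtract spending:
$390 - $82 = $308

$308


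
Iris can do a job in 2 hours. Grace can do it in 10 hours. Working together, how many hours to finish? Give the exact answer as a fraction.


Iris's rate: 1/2 of the job per hour
Grace's rate: 1/10 of the job per hour
Combined rate: 1/2 + 1/10 = 3/5 per hour
Time = 1 / (3/5) = 5/3 hours (≈ 1.67 hours)

5/3 hours


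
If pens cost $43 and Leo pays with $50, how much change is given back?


Start with the amount paid:
$50
Subtract the price:
$50 - $43 = $7

$7


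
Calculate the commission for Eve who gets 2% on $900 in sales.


Convert rate to decimal:
2% = 0.02
Multiply by sales:
$900 x 0.02 = $18

$18


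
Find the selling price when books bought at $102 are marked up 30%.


Calculate the markup amount:
30% of $102 = $30.60
Add to cost:
$102 + $30.60 = $132.60

$132.60


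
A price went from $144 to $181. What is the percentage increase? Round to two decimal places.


Find the absolute change:
|181 - 144| = 37
Divide by original and multiply by 100:
37 / 144 x 100 = 25.6944...% ≈ 25.69%

25.69%


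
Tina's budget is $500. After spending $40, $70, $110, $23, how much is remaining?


Add up expenses:
$40 + $70 + $110 + $23 = $243
Subtract from budget:
$500 - $243 = $257

$257


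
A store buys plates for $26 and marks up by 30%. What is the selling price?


Calculate the markup amount:
30% of $26 = $7.80
Add to cost:
$26 + $7.80 = $33.80

$33.80


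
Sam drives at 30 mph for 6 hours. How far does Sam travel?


Use the formula: distance = speed x time
Speed = 30 mph, Time = 6 hours
30 x 6 = 180 miles

180 miles


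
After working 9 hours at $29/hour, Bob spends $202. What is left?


Calculate earnings:
9 x $29 = $261
Subtract spending:
$261 - $202 = $59

$59


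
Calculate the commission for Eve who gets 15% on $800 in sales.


Convert rate to decimal:
15% = 0.15
Multiply by sales:
$800 x 0.15 = $120

$120


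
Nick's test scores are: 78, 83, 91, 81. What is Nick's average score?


Add the scores:
78 + 83 + 91 + 81 = 333
Divide by the number of tests:
333 / 4 = 83.25

83.25


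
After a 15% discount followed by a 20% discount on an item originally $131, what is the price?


First discount:
15% of $131 = $19.65
Price after first discount:
$131 - $19.65 = $111.35
Second discount:
20% of $111.35 = $22.27
Final price:
$111.35 - $22.27 = $89.08

$89.08


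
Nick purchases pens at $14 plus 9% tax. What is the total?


Calculate the tax:
9% of $14 = $1.26
Add tax to price:
$14 + $1.26 = $15.26

$15.26


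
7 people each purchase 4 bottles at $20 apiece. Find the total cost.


Cost per person:
4 x $20 = $80
Group total:
7 x $80 = $560

$560


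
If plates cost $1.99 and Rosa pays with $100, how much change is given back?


Start with the amount paid:
$100
Subtract the price:
$100 - $1.99 = $98.01

$98.01


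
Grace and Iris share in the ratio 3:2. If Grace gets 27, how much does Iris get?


Find the multiplier:
27 / 3 = 9
Apply to Iris's share:
2 x 9 = 18

18


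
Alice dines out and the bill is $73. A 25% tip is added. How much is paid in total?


Calculate the tip:
25% of $73 = $18.25
Add tip to meal cost:
$73 + $18.25 = $91.25

$91.25


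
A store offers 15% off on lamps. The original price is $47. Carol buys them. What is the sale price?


Calculate the discount amount:
15% of $47 = $7.05
Subtract from original:
$47 - $7.05 = $39.95

$39.95


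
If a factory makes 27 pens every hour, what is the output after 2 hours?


Production rate: 27 pens per hour
Time: 2 hours
Total: 27 x 2 = 54 pens

54 pens


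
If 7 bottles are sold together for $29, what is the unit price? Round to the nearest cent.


Total cost: $29
Number of items: 7
Unit price: $29 / 7 = $4.1428... ≈ $4.14

$4.14


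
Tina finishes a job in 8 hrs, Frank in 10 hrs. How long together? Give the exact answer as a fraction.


Tina's rate: 1/8 of the job per hour
Frank's rate: 1/10 of the job per hour
Combined rate: 1/8 + 1/10 = 9/40 per hour
Time = 1 / (9/40) = 40/9 hours (≈ 4.44 hours)

40/9 hours


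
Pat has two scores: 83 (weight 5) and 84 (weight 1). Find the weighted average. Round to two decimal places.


Weighted sum:
5 x 83 + 1 x 84 = 499
Total weight:
5 + 1 = 6
Weighted average:
499 / 6 = 83.1666... ≈ 83.17

83.17


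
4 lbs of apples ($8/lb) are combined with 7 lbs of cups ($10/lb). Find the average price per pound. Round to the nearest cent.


Cost of apples:
4 x $8 = $32
Cost of cups:
7 x $10 = $70
Total cost: $32 + $70 = $102
Total weight: 11 lbs
Average: $102 / 11 = $9.2727... ≈ $9.27/lb

$9.27/lb


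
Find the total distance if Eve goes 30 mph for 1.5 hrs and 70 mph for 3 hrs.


Leg 1 distance:
30 x 1.5 = 45 miles
Leg 2 distance:
70 x 3 = 210 miles
Total distance:
45 + 210 = 255 miles

255 miles


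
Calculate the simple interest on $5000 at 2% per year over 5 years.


Use the formula I = P x R x T / 100
P x R x T = 5000 x 2 x 5 = 50000
I = 50000 / 100 = $500

$500


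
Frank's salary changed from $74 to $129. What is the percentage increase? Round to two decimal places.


Find the absolute change:
|129 - 74| = 55
Divide by original and multiply by 100:
55 / 74 x 100 = 74.3243...% ≈ 74.32%

74.32%


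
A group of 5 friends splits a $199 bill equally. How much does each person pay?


Total bill: $199
Number of people: 5
Each pays: $199 / 5 = $39.80

$39.80


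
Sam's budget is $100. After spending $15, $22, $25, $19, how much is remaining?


Add up expenses:
$15 + $22 + $25 + $19 = $81
Subtract from budget:
$100 - $81 = $19

$19


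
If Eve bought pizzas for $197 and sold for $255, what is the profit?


Selling price = $255
Cost price = $197
Profit = selling price - cost price:
Profit = $255 - $197 = $58

$58


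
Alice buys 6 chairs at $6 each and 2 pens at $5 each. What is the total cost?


Cost of chairs:
6 x $6 = $36
Cost of pens:
2 x $5 = $10
Add both:
$36 + $10 = $46

$46


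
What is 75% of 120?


Convert percentage to decimal:
75% = 0.75
Multiply:
120 x 0.75 = 90

90


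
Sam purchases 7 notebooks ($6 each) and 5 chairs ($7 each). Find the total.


Cost of notebooks:
7 x $6 = $42
Cost of chairs:
5 x $7 = $35
Add both:
$42 + $35 = $77

$77


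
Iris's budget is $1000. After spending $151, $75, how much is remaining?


Add up expenses:
$151 + $75 = $226
Subtract from budget:
$1000 - $226 = $774

$774


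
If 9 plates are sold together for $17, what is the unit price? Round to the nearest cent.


Total cost: $17
Number of items: 9
Unit price: $17 / 9 = $1.8888... ≈ $1.89

$1.89


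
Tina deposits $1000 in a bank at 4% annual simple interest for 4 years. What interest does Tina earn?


Use the formula I = P x R x T / 100
P x R x T = 1000 x 4 x 4 = 16000
I = 16000 / 100 = $160

$160


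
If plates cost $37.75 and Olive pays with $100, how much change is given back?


Start with the amount paid:
$100
Subtract the price:
$100 - $37.75 = $62.25

$62.25


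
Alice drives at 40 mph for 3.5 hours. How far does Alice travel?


Use the formula: distance = speed x time
Speed = 40 mph, Time = 3.5 hours
40 x 3.5 = 140 miles

140 miles


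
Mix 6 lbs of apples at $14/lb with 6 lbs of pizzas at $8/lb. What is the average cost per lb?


Cost of apples:
6 x $14 = $84
Cost of pizzas:
6 x $8 = $48
Total cost: $84 + $48 = $132
Total weight: 12 lbs
Average: $132 / 12 = $11/lb

$11/lb


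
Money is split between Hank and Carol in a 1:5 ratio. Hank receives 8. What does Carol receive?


Find the multiplier:
8 / 1 = 8
Apply to Carol's share:
5 x 8 = 40

40


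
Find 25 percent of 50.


Convert percentage to decimal:
25% = 0.25
Multiply:
50 x 0.25 = 12.5

12.5


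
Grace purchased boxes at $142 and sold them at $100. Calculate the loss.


Selling price = $100
Cost price = $142
Loss = cost price - selling price:
Loss = $142 - $100 = $42

$42


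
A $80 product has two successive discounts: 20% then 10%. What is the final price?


First discount:
20% of $80 = $16
Price after first discount:
$80 - $16 = $64
Second discount:
10% of $64 = $6.40
Final price:
$64 - $6.40 = $57.60

$57.60


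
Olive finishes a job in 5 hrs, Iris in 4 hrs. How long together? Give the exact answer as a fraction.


Olive's rate: 1/5 of the job per hour
Iris's rate: 1/4 of the job per hour
Combined rate: 1/5 + 1/4 = 9/20 per hour
Time = 1 / (9/20) = 20/9 hours (≈ 2.22 hours)

20/9 hours


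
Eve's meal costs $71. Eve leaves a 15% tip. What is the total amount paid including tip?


Calculate the tip:
15% of $71 = $10.65
Add tip to meal cost:
$71 + $10.65 = $81.65

$81.65


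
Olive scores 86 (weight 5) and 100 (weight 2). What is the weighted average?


Weighted sum:
5 x 86 + 2 x 100 = 630
Total weight:
5 + 2 = 7
Weighted average:
630 / 7 = 90

90


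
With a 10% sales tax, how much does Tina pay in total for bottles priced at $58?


Calculate the tax:
10% of $58 = $5.80
Add tax to price:
$58 + $5.80 = $63.80

$63.80


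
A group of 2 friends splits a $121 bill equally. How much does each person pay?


Total bill: $121
Number of people: 2
Each pays: $121 / 2 = $60.50

$60.50


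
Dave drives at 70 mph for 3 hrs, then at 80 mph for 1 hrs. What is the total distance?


Leg 1 distance:
70 x 3 = 210 miles
Leg 2 distance:
80 x 1 = 80 miles
Total distance:
210 + 80 = 290 miles

290 miles


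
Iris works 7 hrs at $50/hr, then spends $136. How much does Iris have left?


Calculate earnings:
7 x $50 = $350
Subtract spending:
$350 - $136 = $214

$214


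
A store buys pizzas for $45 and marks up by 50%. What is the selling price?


Calculate the markup amount:
50% of $45 = $22.50
Add to cost:
$45 + $22.50 = $67.50

$67.50


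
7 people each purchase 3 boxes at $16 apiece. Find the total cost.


Cost per person:
3 x $16 = $48
Group total:
7 x $48 = $336

$336


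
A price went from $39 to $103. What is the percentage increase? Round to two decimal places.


Find the absolute change:
|103 - 39| = 64
Divide by original and multiply by 100:
64 / 39 x 100 = 164.1025...% ≈ 164.1%

164.1%


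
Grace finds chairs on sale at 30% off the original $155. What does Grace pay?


Calculate the discount amount:
30% of $155 = $46.50
Subtract from original:
$155 - $46.50 = $108.50

$108.50


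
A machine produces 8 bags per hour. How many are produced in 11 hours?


Production rate: 8 bags per hour
Time: 11 hours
Total: 8 x 11 = 88 bags

88 bags


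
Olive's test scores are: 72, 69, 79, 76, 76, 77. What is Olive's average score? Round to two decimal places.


Add the scores:
72 + 69 + 79 + 76 + 76 + 77 = 449
Divide by the number of tests:
449 / 6 = 74.8333... ≈ 74.83

74.83


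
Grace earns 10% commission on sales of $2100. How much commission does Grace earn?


Convert rate to decimal:
10% = 0.1
Multiply by sales:
$2100 x 0.1 = $210

$210


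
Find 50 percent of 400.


Convert percentage to decimal:
50% = 0.5
Multiply:
400 x 0.5 = 200

200


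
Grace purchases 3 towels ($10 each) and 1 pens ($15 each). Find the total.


Cost of towels:
3 x $10 = $30
Cost of pens:
1 x $15 = $15
Add both:
$30 + $15 = $45

$45


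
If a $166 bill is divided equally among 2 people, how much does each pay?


Total bill: $166
Number of people: 2
Each pays: $166 / 2 = $83

$83


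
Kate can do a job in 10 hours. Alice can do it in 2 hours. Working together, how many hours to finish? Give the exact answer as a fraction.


Kate's rate: 1/10 of the job per hour
Alice's rate: 1/2 of the job per hour
Combined rate: 1/10 + 1/2 = 3/5 per hour
Time = 1 / (3/5) = 5/3 hours (≈ 1.67 hours)

5/3 hours


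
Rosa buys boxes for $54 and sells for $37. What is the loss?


Selling price = $37
Cost price = $54
Loss = cost price - selling price:
Loss = $54 - $37 = $17

$17


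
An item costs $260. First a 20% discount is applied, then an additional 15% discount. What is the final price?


First discount:
20% of $260 = $52
Price after first discount:
$260 - $52 = $208
Second discount:
15% of $208 = $31.20
Final price:
$208 - $31.20 = $176.80

$176.80


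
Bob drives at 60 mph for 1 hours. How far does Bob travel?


Use the formula: distance = speed x time
Speed = 60 mph, Time = 1 hours
60 x 1 = 60 miles

60 miles


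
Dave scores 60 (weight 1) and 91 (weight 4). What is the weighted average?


Weighted sum:
1 x 60 + 4 x 91 = 424
Total weight:
1 + 4 = 5
Weighted average:
424 / 5 = 84.8

84.8


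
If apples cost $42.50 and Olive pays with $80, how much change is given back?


Start with the amount paid:
$80
Subtract the price:
$80 - $42.50 = $37.50

$37.50


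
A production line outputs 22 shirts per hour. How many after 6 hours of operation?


Production rate: 22 shirts per hour
Time: 6 hours
Total: 22 x 6 = 132 shirts

132 shirts


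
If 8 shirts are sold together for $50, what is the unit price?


Total cost: $50
Number of items: 8
Unit price: $50 / 8 = $6.25

$6.25


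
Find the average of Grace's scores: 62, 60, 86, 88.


Add the scores:
62 + 60 + 86 + 88 = 296
Divide by the number of tests:
296 / 4 = 74

74


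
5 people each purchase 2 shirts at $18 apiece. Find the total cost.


Cost per person:
2 x $18 = $36
Group total:
5 x $36 = $180

$180


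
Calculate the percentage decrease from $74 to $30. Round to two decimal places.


Find the absolute change:
|30 - 74| = 44
Divide by original and multiply by 100:
44 / 74 x 100 = 59.4594...% ≈ 59.46%

59.46%


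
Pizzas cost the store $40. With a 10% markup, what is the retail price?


Calculate the markup amount:
10% of $40 = $4
Add to cost:
$40 + $4 = $44

$44


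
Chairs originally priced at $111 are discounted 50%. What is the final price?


Calculate the discount amount:
50% of $111 = $55.50
Subtract from original:
$111 - $55.50 = $55.50

$55.50


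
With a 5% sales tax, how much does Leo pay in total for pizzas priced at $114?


Calculate the tax:
5% of $114 = $5.70
Add tax to price:
$114 + $5.70 = $119.70

$119.70


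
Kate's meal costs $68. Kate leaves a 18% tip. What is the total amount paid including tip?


Calculate the tip:
18% of $68 = $12.24
Add tip to meal cost:
$68 + $12.24 = $80.24

$80.24


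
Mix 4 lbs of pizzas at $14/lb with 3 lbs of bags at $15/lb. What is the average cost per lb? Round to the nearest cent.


Cost of pizzas:
4 x $14 = $56
Cost of bags:
3 x $15 = $45
Total cost: $56 + $45 = $101
Total weight: 7 lbs
Average: $101 / 7 = $14.4285... ≈ $14.43/lb

$14.43/lb


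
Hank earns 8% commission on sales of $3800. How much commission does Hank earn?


Convert rate to decimal:
8% = 0.08
Multiply by sales:
$3800 x 0.08 = $304

$304


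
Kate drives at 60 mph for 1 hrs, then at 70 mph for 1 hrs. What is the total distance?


Leg 1 distance:
60 x 1 = 60 miles
Leg 2 distance:
70 x 1 = 70 miles
Total distance:
60 + 70 = 130 miles

130 miles


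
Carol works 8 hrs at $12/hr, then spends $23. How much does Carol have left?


Calculate earnings:
8 x $12 = $96
Subtract spending:
$96 - $23 = $73

$73


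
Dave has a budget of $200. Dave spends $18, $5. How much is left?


Add up expenses:
$18 + $5 = $23
Subtract from budget:
$200 - $23 = $177

$177


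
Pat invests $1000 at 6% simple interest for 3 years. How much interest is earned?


Use the formula I = P x R x T / 100
P x R x T = 1000 x 6 x 3 = 18000
I = 18000 / 100 = $180

$180


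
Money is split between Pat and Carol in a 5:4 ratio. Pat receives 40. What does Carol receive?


Find the multiplier:
40 / 5 = 8
Apply to Carol's share:
4 x 8 = 32

32


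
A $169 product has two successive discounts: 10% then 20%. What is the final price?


First discount:
10% of $169 = $16.90
Price after first discount:
$169 - $16.90 = $152.10
Second discount:
20% of $152.10 = $30.42
Final price:
$152.10 - $30.42 = $121.68

$121.68


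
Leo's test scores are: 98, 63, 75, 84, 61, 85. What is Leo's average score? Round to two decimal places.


Add the scores:
98 + 63 + 75 + 84 + 61 + 85 = 466
Divide by the number of tests:
466 / 6 = 77.6666... ≈ 77.67

77.67


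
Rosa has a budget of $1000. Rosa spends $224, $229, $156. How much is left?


Add up expenses:
$224 + $229 + $156 = $609
Subtract from budget:
$1000 - $609 = $391

$391


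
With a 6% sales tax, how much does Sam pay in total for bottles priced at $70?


Calculate the tax:
6% of $70 = $4.20
Add tax to price:
$70 + $4.20 = $74.20

$74.20


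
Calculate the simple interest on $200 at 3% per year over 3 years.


Use the formula I = P x R x T / 100
P x R x T = 200 x 3 x 3 = 1800
I = 1800 / 100 = $18

$18


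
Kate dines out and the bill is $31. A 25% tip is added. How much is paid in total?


Calculate the tip:
25% of $31 = $7.75
Add tip to meal cost:
$31 + $7.75 = $38.75

$38.75


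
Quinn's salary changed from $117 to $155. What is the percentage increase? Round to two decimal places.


Find the absolute change:
|155 - 117| = 38
Divide by original and multiply by 100:
38 / 117 x 100 = 32.4786...% ≈ 32.48%

32.48%


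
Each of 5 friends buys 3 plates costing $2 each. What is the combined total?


Cost per person:
3 x $2 = $6
Group total:
5 x $6 = $30

$30


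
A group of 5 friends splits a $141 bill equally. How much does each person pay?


Total bill: $141
Number of people: 5
Each pays: $141 / 5 = $28.20

$28.20


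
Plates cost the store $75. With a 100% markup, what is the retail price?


Calculate the markup amount:
100% of $75 = $75
Add to cost:
$75 + $75 = $150

$150


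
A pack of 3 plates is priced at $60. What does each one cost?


Total cost: $60
Number of items: 3
Unit price: $60 / 3 = $20

$20


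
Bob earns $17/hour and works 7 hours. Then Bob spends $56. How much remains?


Calculate earnings:
7 x $17 = $119
Subtract spending:
$119 - $56 = $63

$63


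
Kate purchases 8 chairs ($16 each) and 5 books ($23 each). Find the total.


Cost of chairs:
8 x $16 = $128
Cost of books:
5 x $23 = $115
Add both:
$128 + $115 = $243

$243


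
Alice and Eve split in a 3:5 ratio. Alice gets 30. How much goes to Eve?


Find the multiplier:
30 / 3 = 10
Apply to Eve's share:
5 x 10 = 50

50


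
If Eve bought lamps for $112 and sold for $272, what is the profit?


Selling price = $272
Cost price = $112
Profit = selling price - cost price:
Profit = $272 - $112 = $160

$160


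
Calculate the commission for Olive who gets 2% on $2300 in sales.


Convert rate to decimal:
2% = 0.02
Multiply by sales:
$2300 x 0.02 = $46

$46


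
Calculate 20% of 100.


Convert percentage to decimal:
20% = 0.2
Multiply:
100 x 0.2 = 20

20


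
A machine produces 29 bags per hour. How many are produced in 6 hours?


Production rate: 29 bags per hour
Time: 6 hours
Total: 29 x 6 = 174 bags

174 bags


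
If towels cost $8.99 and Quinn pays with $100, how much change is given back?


Start with the amount paid:
$100
Subtract the price:
$100 - $8.99 = $91.01

$91.01


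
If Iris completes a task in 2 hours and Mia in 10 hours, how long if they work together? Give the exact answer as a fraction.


Iris's rate: 1/2 of the job per hour
Mia's rate: 1/10 of the job per hour
Combined rate: 1/2 + 1/10 = 3/5 per hour
Time = 1 / (3/5) = 5/3 hours (≈ 1.67 hours)

5/3 hours
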